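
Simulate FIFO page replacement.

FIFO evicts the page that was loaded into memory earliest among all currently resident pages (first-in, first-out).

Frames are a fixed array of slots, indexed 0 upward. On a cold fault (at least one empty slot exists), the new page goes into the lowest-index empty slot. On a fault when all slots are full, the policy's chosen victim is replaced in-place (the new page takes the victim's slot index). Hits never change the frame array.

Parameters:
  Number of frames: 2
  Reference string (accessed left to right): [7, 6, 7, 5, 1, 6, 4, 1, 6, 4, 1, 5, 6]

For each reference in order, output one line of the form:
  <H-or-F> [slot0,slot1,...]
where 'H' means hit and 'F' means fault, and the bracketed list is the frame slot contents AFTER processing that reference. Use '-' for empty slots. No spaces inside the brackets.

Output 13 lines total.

F [7,-]
F [7,6]
H [7,6]
F [5,6]
F [5,1]
F [6,1]
F [6,4]
F [1,4]
F [1,6]
F [4,6]
F [4,1]
F [5,1]
F [5,6]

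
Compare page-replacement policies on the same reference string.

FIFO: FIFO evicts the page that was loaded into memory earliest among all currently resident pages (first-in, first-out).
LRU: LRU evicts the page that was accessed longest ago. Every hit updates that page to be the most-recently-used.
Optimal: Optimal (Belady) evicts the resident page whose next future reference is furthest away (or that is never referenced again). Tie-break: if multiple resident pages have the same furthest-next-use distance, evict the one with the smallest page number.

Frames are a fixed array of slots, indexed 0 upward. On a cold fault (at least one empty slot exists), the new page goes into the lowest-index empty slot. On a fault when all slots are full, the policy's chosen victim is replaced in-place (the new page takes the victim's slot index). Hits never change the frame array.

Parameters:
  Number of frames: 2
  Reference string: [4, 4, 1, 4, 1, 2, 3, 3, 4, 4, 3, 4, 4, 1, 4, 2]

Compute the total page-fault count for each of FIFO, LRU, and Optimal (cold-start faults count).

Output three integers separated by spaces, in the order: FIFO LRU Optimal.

Answer: 7 7 6

Derivation:
--- FIFO ---
  step 0: ref 4 -> FAULT, frames=[4,-] (faults so far: 1)
  step 1: ref 4 -> HIT, frames=[4,-] (faults so far: 1)
  step 2: ref 1 -> FAULT, frames=[4,1] (faults so far: 2)
  step 3: ref 4 -> HIT, frames=[4,1] (faults so far: 2)
  step 4: ref 1 -> HIT, frames=[4,1] (faults so far: 2)
  step 5: ref 2 -> FAULT, evict 4, frames=[2,1] (faults so far: 3)
  step 6: ref 3 -> FAULT, evict 1, frames=[2,3] (faults so far: 4)
  step 7: ref 3 -> HIT, frames=[2,3] (faults so far: 4)
  step 8: ref 4 -> FAULT, evict 2, frames=[4,3] (faults so far: 5)
  step 9: ref 4 -> HIT, frames=[4,3] (faults so far: 5)
  step 10: ref 3 -> HIT, frames=[4,3] (faults so far: 5)
  step 11: ref 4 -> HIT, frames=[4,3] (faults so far: 5)
  step 12: ref 4 -> HIT, frames=[4,3] (faults so far: 5)
  step 13: ref 1 -> FAULT, evict 3, frames=[4,1] (faults so far: 6)
  step 14: ref 4 -> HIT, frames=[4,1] (faults so far: 6)
  step 15: ref 2 -> FAULT, evict 4, frames=[2,1] (faults so far: 7)
  FIFO total faults: 7
--- LRU ---
  step 0: ref 4 -> FAULT, frames=[4,-] (faults so far: 1)
  step 1: ref 4 -> HIT, frames=[4,-] (faults so far: 1)
  step 2: ref 1 -> FAULT, frames=[4,1] (faults so far: 2)
  step 3: ref 4 -> HIT, frames=[4,1] (faults so far: 2)
  step 4: ref 1 -> HIT, frames=[4,1] (faults so far: 2)
  step 5: ref 2 -> FAULT, evict 4, frames=[2,1] (faults so far: 3)
  step 6: ref 3 -> FAULT, evict 1, frames=[2,3] (faults so far: 4)
  step 7: ref 3 -> HIT, frames=[2,3] (faults so far: 4)
  step 8: ref 4 -> FAULT, evict 2, frames=[4,3] (faults so far: 5)
  step 9: ref 4 -> HIT, frames=[4,3] (faults so far: 5)
  step 10: ref 3 -> HIT, frames=[4,3] (faults so far: 5)
  step 11: ref 4 -> HIT, frames=[4,3] (faults so far: 5)
  step 12: ref 4 -> HIT, frames=[4,3] (faults so far: 5)
  step 13: ref 1 -> FAULT, evict 3, frames=[4,1] (faults so far: 6)
  step 14: ref 4 -> HIT, frames=[4,1] (faults so far: 6)
  step 15: ref 2 -> FAULT, evict 1, frames=[4,2] (faults so far: 7)
  LRU total faults: 7
--- Optimal ---
  step 0: ref 4 -> FAULT, frames=[4,-] (faults so far: 1)
  step 1: ref 4 -> HIT, frames=[4,-] (faults so far: 1)
  step 2: ref 1 -> FAULT, frames=[4,1] (faults so far: 2)
  step 3: ref 4 -> HIT, frames=[4,1] (faults so far: 2)
  step 4: ref 1 -> HIT, frames=[4,1] (faults so far: 2)
  step 5: ref 2 -> FAULT, evict 1, frames=[4,2] (faults so far: 3)
  step 6: ref 3 -> FAULT, evict 2, frames=[4,3] (faults so far: 4)
  step 7: ref 3 -> HIT, frames=[4,3] (faults so far: 4)
  step 8: ref 4 -> HIT, frames=[4,3] (faults so far: 4)
  step 9: ref 4 -> HIT, frames=[4,3] (faults so far: 4)
  step 10: ref 3 -> HIT, frames=[4,3] (faults so far: 4)
  step 11: ref 4 -> HIT, frames=[4,3] (faults so far: 4)
  step 12: ref 4 -> HIT, frames=[4,3] (faults so far: 4)
  step 13: ref 1 -> FAULT, evict 3, frames=[4,1] (faults so far: 5)
  step 14: ref 4 -> HIT, frames=[4,1] (faults so far: 5)
  step 15: ref 2 -> FAULT, evict 1, frames=[4,2] (faults so far: 6)
  Optimal total faults: 6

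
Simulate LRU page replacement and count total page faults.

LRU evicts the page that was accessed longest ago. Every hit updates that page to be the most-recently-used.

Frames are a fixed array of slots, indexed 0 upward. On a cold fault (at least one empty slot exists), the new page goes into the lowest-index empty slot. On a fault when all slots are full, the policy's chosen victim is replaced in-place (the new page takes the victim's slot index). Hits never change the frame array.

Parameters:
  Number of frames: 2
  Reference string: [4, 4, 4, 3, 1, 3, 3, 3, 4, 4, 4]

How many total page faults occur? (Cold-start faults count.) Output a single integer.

Step 0: ref 4 → FAULT, frames=[4,-]
Step 1: ref 4 → HIT, frames=[4,-]
Step 2: ref 4 → HIT, frames=[4,-]
Step 3: ref 3 → FAULT, frames=[4,3]
Step 4: ref 1 → FAULT (evict 4), frames=[1,3]
Step 5: ref 3 → HIT, frames=[1,3]
Step 6: ref 3 → HIT, frames=[1,3]
Step 7: ref 3 → HIT, frames=[1,3]
Step 8: ref 4 → FAULT (evict 1), frames=[4,3]
Step 9: ref 4 → HIT, frames=[4,3]
Step 10: ref 4 → HIT, frames=[4,3]
Total faults: 4

Answer: 4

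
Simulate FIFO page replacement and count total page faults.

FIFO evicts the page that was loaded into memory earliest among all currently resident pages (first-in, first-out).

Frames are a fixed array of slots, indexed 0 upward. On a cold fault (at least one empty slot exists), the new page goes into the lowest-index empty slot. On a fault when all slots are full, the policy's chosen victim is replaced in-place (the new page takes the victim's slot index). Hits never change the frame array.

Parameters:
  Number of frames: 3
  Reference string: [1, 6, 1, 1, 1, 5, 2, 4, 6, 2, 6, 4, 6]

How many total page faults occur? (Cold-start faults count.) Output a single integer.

Step 0: ref 1 → FAULT, frames=[1,-,-]
Step 1: ref 6 → FAULT, frames=[1,6,-]
Step 2: ref 1 → HIT, frames=[1,6,-]
Step 3: ref 1 → HIT, frames=[1,6,-]
Step 4: ref 1 → HIT, frames=[1,6,-]
Step 5: ref 5 → FAULT, frames=[1,6,5]
Step 6: ref 2 → FAULT (evict 1), frames=[2,6,5]
Step 7: ref 4 → FAULT (evict 6), frames=[2,4,5]
Step 8: ref 6 → FAULT (evict 5), frames=[2,4,6]
Step 9: ref 2 → HIT, frames=[2,4,6]
Step 10: ref 6 → HIT, frames=[2,4,6]
Step 11: ref 4 → HIT, frames=[2,4,6]
Step 12: ref 6 → HIT, frames=[2,4,6]
Total faults: 6

Answer: 6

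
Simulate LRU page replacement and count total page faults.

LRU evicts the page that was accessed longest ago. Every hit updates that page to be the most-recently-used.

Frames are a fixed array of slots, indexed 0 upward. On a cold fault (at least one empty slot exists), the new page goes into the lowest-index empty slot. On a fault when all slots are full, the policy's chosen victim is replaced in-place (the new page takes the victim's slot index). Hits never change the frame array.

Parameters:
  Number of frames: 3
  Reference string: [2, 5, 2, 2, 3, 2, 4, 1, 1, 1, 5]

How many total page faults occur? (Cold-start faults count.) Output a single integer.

Step 0: ref 2 → FAULT, frames=[2,-,-]
Step 1: ref 5 → FAULT, frames=[2,5,-]
Step 2: ref 2 → HIT, frames=[2,5,-]
Step 3: ref 2 → HIT, frames=[2,5,-]
Step 4: ref 3 → FAULT, frames=[2,5,3]
Step 5: ref 2 → HIT, frames=[2,5,3]
Step 6: ref 4 → FAULT (evict 5), frames=[2,4,3]
Step 7: ref 1 → FAULT (evict 3), frames=[2,4,1]
Step 8: ref 1 → HIT, frames=[2,4,1]
Step 9: ref 1 → HIT, frames=[2,4,1]
Step 10: ref 5 → FAULT (evict 2), frames=[5,4,1]
Total faults: 6

Answer: 6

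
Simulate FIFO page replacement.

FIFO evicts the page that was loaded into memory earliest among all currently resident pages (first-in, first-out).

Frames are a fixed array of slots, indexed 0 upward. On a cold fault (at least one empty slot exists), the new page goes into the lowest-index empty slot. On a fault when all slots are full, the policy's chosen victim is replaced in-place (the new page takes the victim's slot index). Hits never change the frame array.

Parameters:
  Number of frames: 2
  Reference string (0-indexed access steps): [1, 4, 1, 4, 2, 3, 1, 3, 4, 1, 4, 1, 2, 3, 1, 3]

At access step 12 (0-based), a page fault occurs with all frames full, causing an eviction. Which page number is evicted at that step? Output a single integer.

Answer: 1

Derivation:
Step 0: ref 1 -> FAULT, frames=[1,-]
Step 1: ref 4 -> FAULT, frames=[1,4]
Step 2: ref 1 -> HIT, frames=[1,4]
Step 3: ref 4 -> HIT, frames=[1,4]
Step 4: ref 2 -> FAULT, evict 1, frames=[2,4]
Step 5: ref 3 -> FAULT, evict 4, frames=[2,3]
Step 6: ref 1 -> FAULT, evict 2, frames=[1,3]
Step 7: ref 3 -> HIT, frames=[1,3]
Step 8: ref 4 -> FAULT, evict 3, frames=[1,4]
Step 9: ref 1 -> HIT, frames=[1,4]
Step 10: ref 4 -> HIT, frames=[1,4]
Step 11: ref 1 -> HIT, frames=[1,4]
Step 12: ref 2 -> FAULT, evict 1, frames=[2,4]
At step 12: evicted page 1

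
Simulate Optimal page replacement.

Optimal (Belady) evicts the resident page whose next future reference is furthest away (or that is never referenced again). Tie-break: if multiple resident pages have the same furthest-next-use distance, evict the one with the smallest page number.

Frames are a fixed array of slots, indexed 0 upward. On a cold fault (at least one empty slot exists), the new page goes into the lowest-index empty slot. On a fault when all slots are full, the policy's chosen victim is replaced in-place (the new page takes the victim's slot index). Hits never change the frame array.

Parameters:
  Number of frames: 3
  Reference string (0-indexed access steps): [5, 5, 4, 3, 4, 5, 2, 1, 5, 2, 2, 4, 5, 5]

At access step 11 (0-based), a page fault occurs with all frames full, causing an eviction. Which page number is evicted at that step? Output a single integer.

Answer: 1

Derivation:
Step 0: ref 5 -> FAULT, frames=[5,-,-]
Step 1: ref 5 -> HIT, frames=[5,-,-]
Step 2: ref 4 -> FAULT, frames=[5,4,-]
Step 3: ref 3 -> FAULT, frames=[5,4,3]
Step 4: ref 4 -> HIT, frames=[5,4,3]
Step 5: ref 5 -> HIT, frames=[5,4,3]
Step 6: ref 2 -> FAULT, evict 3, frames=[5,4,2]
Step 7: ref 1 -> FAULT, evict 4, frames=[5,1,2]
Step 8: ref 5 -> HIT, frames=[5,1,2]
Step 9: ref 2 -> HIT, frames=[5,1,2]
Step 10: ref 2 -> HIT, frames=[5,1,2]
Step 11: ref 4 -> FAULT, evict 1, frames=[5,4,2]
At step 11: evicted page 1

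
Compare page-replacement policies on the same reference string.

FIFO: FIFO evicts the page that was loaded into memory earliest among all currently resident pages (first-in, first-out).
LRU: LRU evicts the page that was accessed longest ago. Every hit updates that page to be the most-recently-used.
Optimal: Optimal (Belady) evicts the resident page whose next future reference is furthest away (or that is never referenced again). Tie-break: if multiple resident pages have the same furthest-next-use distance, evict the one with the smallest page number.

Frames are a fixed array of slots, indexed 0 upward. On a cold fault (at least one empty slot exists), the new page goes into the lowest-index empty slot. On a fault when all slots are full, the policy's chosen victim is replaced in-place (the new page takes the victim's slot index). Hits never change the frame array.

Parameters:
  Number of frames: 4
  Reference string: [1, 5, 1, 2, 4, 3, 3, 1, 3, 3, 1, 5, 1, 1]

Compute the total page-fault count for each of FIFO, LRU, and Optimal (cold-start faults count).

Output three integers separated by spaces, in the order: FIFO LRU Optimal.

--- FIFO ---
  step 0: ref 1 -> FAULT, frames=[1,-,-,-] (faults so far: 1)
  step 1: ref 5 -> FAULT, frames=[1,5,-,-] (faults so far: 2)
  step 2: ref 1 -> HIT, frames=[1,5,-,-] (faults so far: 2)
  step 3: ref 2 -> FAULT, frames=[1,5,2,-] (faults so far: 3)
  step 4: ref 4 -> FAULT, frames=[1,5,2,4] (faults so far: 4)
  step 5: ref 3 -> FAULT, evict 1, frames=[3,5,2,4] (faults so far: 5)
  step 6: ref 3 -> HIT, frames=[3,5,2,4] (faults so far: 5)
  step 7: ref 1 -> FAULT, evict 5, frames=[3,1,2,4] (faults so far: 6)
  step 8: ref 3 -> HIT, frames=[3,1,2,4] (faults so far: 6)
  step 9: ref 3 -> HIT, frames=[3,1,2,4] (faults so far: 6)
  step 10: ref 1 -> HIT, frames=[3,1,2,4] (faults so far: 6)
  step 11: ref 5 -> FAULT, evict 2, frames=[3,1,5,4] (faults so far: 7)
  step 12: ref 1 -> HIT, frames=[3,1,5,4] (faults so far: 7)
  step 13: ref 1 -> HIT, frames=[3,1,5,4] (faults so far: 7)
  FIFO total faults: 7
--- LRU ---
  step 0: ref 1 -> FAULT, frames=[1,-,-,-] (faults so far: 1)
  step 1: ref 5 -> FAULT, frames=[1,5,-,-] (faults so far: 2)
  step 2: ref 1 -> HIT, frames=[1,5,-,-] (faults so far: 2)
  step 3: ref 2 -> FAULT, frames=[1,5,2,-] (faults so far: 3)
  step 4: ref 4 -> FAULT, frames=[1,5,2,4] (faults so far: 4)
  step 5: ref 3 -> FAULT, evict 5, frames=[1,3,2,4] (faults so far: 5)
  step 6: ref 3 -> HIT, frames=[1,3,2,4] (faults so far: 5)
  step 7: ref 1 -> HIT, frames=[1,3,2,4] (faults so far: 5)
  step 8: ref 3 -> HIT, frames=[1,3,2,4] (faults so far: 5)
  step 9: ref 3 -> HIT, frames=[1,3,2,4] (faults so far: 5)
  step 10: ref 1 -> HIT, frames=[1,3,2,4] (faults so far: 5)
  step 11: ref 5 -> FAULT, evict 2, frames=[1,3,5,4] (faults so far: 6)
  step 12: ref 1 -> HIT, frames=[1,3,5,4] (faults so far: 6)
  step 13: ref 1 -> HIT, frames=[1,3,5,4] (faults so far: 6)
  LRU total faults: 6
--- Optimal ---
  step 0: ref 1 -> FAULT, frames=[1,-,-,-] (faults so far: 1)
  step 1: ref 5 -> FAULT, frames=[1,5,-,-] (faults so far: 2)
  step 2: ref 1 -> HIT, frames=[1,5,-,-] (faults so far: 2)
  step 3: ref 2 -> FAULT, frames=[1,5,2,-] (faults so far: 3)
  step 4: ref 4 -> FAULT, frames=[1,5,2,4] (faults so far: 4)
  step 5: ref 3 -> FAULT, evict 2, frames=[1,5,3,4] (faults so far: 5)
  step 6: ref 3 -> HIT, frames=[1,5,3,4] (faults so far: 5)
  step 7: ref 1 -> HIT, frames=[1,5,3,4] (faults so far: 5)
  step 8: ref 3 -> HIT, frames=[1,5,3,4] (faults so far: 5)
  step 9: ref 3 -> HIT, frames=[1,5,3,4] (faults so far: 5)
  step 10: ref 1 -> HIT, frames=[1,5,3,4] (faults so far: 5)
  step 11: ref 5 -> HIT, frames=[1,5,3,4] (faults so far: 5)
  step 12: ref 1 -> HIT, frames=[1,5,3,4] (faults so far: 5)
  step 13: ref 1 -> HIT, frames=[1,5,3,4] (faults so far: 5)
  Optimal total faults: 5

Answer: 7 6 5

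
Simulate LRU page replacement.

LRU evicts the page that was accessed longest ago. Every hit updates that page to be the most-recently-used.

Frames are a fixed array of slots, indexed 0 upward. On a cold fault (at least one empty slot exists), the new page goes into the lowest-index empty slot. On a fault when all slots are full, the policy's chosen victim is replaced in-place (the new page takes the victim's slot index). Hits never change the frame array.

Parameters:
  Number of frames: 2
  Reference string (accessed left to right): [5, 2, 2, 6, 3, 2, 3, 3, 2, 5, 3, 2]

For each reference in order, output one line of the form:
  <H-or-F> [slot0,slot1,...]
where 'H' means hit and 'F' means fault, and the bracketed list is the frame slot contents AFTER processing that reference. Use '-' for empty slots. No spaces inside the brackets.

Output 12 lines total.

F [5,-]
F [5,2]
H [5,2]
F [6,2]
F [6,3]
F [2,3]
H [2,3]
H [2,3]
H [2,3]
F [2,5]
F [3,5]
F [3,2]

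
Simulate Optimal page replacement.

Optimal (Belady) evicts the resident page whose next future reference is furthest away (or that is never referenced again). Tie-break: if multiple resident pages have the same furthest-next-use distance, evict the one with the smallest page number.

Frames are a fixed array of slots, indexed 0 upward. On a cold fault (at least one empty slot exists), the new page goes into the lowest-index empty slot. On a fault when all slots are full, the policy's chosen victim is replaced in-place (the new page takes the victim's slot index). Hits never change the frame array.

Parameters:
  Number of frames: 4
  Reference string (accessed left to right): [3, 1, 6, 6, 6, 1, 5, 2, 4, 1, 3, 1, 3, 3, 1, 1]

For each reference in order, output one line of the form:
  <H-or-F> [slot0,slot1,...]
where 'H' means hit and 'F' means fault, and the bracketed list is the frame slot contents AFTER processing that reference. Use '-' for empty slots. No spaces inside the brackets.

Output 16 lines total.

F [3,-,-,-]
F [3,1,-,-]
F [3,1,6,-]
H [3,1,6,-]
H [3,1,6,-]
H [3,1,6,-]
F [3,1,6,5]
F [3,1,6,2]
F [3,1,6,4]
H [3,1,6,4]
H [3,1,6,4]
H [3,1,6,4]
H [3,1,6,4]
H [3,1,6,4]
H [3,1,6,4]
H [3,1,6,4]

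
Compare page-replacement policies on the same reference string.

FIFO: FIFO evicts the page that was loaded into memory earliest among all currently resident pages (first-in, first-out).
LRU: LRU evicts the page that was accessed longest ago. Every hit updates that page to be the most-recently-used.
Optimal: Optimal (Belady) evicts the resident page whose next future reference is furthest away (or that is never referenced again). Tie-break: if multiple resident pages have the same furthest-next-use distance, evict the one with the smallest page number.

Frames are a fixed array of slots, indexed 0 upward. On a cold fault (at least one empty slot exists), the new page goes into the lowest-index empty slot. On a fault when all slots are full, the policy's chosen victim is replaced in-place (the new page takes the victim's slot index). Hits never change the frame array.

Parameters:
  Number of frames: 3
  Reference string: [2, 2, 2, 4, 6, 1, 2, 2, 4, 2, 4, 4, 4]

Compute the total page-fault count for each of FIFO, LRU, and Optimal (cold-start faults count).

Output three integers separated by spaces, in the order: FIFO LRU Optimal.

--- FIFO ---
  step 0: ref 2 -> FAULT, frames=[2,-,-] (faults so far: 1)
  step 1: ref 2 -> HIT, frames=[2,-,-] (faults so far: 1)
  step 2: ref 2 -> HIT, frames=[2,-,-] (faults so far: 1)
  step 3: ref 4 -> FAULT, frames=[2,4,-] (faults so far: 2)
  step 4: ref 6 -> FAULT, frames=[2,4,6] (faults so far: 3)
  step 5: ref 1 -> FAULT, evict 2, frames=[1,4,6] (faults so far: 4)
  step 6: ref 2 -> FAULT, evict 4, frames=[1,2,6] (faults so far: 5)
  step 7: ref 2 -> HIT, frames=[1,2,6] (faults so far: 5)
  step 8: ref 4 -> FAULT, evict 6, frames=[1,2,4] (faults so far: 6)
  step 9: ref 2 -> HIT, frames=[1,2,4] (faults so far: 6)
  step 10: ref 4 -> HIT, frames=[1,2,4] (faults so far: 6)
  step 11: ref 4 -> HIT, frames=[1,2,4] (faults so far: 6)
  step 12: ref 4 -> HIT, frames=[1,2,4] (faults so far: 6)
  FIFO total faults: 6
--- LRU ---
  step 0: ref 2 -> FAULT, frames=[2,-,-] (faults so far: 1)
  step 1: ref 2 -> HIT, frames=[2,-,-] (faults so far: 1)
  step 2: ref 2 -> HIT, frames=[2,-,-] (faults so far: 1)
  step 3: ref 4 -> FAULT, frames=[2,4,-] (faults so far: 2)
  step 4: ref 6 -> FAULT, frames=[2,4,6] (faults so far: 3)
  step 5: ref 1 -> FAULT, evict 2, frames=[1,4,6] (faults so far: 4)
  step 6: ref 2 -> FAULT, evict 4, frames=[1,2,6] (faults so far: 5)
  step 7: ref 2 -> HIT, frames=[1,2,6] (faults so far: 5)
  step 8: ref 4 -> FAULT, evict 6, frames=[1,2,4] (faults so far: 6)
  step 9: ref 2 -> HIT, frames=[1,2,4] (faults so far: 6)
  step 10: ref 4 -> HIT, frames=[1,2,4] (faults so far: 6)
  step 11: ref 4 -> HIT, frames=[1,2,4] (faults so far: 6)
  step 12: ref 4 -> HIT, frames=[1,2,4] (faults so far: 6)
  LRU total faults: 6
--- Optimal ---
  step 0: ref 2 -> FAULT, frames=[2,-,-] (faults so far: 1)
  step 1: ref 2 -> HIT, frames=[2,-,-] (faults so far: 1)
  step 2: ref 2 -> HIT, frames=[2,-,-] (faults so far: 1)
  step 3: ref 4 -> FAULT, frames=[2,4,-] (faults so far: 2)
  step 4: ref 6 -> FAULT, frames=[2,4,6] (faults so far: 3)
  step 5: ref 1 -> FAULT, evict 6, frames=[2,4,1] (faults so far: 4)
  step 6: ref 2 -> HIT, frames=[2,4,1] (faults so far: 4)
  step 7: ref 2 -> HIT, frames=[2,4,1] (faults so far: 4)
  step 8: ref 4 -> HIT, frames=[2,4,1] (faults so far: 4)
  step 9: ref 2 -> HIT, frames=[2,4,1] (faults so far: 4)
  step 10: ref 4 -> HIT, frames=[2,4,1] (faults so far: 4)
  step 11: ref 4 -> HIT, frames=[2,4,1] (faults so far: 4)
  step 12: ref 4 -> HIT, frames=[2,4,1] (faults so far: 4)
  Optimal total faults: 4

Answer: 6 6 4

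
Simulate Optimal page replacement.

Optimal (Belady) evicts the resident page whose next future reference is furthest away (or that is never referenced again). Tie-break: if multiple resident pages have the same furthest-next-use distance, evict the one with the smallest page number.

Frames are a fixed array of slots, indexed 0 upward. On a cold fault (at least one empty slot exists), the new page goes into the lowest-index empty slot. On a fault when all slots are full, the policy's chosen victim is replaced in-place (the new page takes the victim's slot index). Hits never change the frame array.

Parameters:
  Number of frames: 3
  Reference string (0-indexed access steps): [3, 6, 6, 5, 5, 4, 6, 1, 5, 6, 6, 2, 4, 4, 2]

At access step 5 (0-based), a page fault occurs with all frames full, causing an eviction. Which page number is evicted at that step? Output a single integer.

Step 0: ref 3 -> FAULT, frames=[3,-,-]
Step 1: ref 6 -> FAULT, frames=[3,6,-]
Step 2: ref 6 -> HIT, frames=[3,6,-]
Step 3: ref 5 -> FAULT, frames=[3,6,5]
Step 4: ref 5 -> HIT, frames=[3,6,5]
Step 5: ref 4 -> FAULT, evict 3, frames=[4,6,5]
At step 5: evicted page 3

Answer: 3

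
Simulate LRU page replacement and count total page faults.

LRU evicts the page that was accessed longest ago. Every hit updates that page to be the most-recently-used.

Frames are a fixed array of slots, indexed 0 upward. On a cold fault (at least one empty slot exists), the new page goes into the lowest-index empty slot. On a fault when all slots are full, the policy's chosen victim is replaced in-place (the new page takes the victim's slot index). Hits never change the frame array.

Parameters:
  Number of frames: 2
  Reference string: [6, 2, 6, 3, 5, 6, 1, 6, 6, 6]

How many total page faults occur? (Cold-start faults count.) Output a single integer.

Step 0: ref 6 → FAULT, frames=[6,-]
Step 1: ref 2 → FAULT, frames=[6,2]
Step 2: ref 6 → HIT, frames=[6,2]
Step 3: ref 3 → FAULT (evict 2), frames=[6,3]
Step 4: ref 5 → FAULT (evict 6), frames=[5,3]
Step 5: ref 6 → FAULT (evict 3), frames=[5,6]
Step 6: ref 1 → FAULT (evict 5), frames=[1,6]
Step 7: ref 6 → HIT, frames=[1,6]
Step 8: ref 6 → HIT, frames=[1,6]
Step 9: ref 6 → HIT, frames=[1,6]
Total faults: 6

Answer: 6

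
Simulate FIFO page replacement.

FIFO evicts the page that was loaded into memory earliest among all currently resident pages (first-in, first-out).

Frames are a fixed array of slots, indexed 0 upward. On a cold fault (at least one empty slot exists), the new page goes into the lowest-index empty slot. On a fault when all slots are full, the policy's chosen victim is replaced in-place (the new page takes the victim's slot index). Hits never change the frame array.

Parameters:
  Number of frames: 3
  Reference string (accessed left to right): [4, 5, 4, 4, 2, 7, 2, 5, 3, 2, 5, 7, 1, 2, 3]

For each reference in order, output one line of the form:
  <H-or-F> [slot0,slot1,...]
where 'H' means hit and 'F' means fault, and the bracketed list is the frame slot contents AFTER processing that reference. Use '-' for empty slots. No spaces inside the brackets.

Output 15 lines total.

F [4,-,-]
F [4,5,-]
H [4,5,-]
H [4,5,-]
F [4,5,2]
F [7,5,2]
H [7,5,2]
H [7,5,2]
F [7,3,2]
H [7,3,2]
F [7,3,5]
H [7,3,5]
F [1,3,5]
F [1,2,5]
F [1,2,3]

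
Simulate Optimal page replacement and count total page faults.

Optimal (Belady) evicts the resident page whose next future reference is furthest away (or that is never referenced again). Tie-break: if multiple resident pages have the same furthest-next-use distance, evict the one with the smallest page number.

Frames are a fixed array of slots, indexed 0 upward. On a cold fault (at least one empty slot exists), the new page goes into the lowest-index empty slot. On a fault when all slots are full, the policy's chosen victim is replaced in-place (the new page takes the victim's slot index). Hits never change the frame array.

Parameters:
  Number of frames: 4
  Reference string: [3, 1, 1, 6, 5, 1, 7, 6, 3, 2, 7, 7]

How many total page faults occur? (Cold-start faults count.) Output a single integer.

Step 0: ref 3 → FAULT, frames=[3,-,-,-]
Step 1: ref 1 → FAULT, frames=[3,1,-,-]
Step 2: ref 1 → HIT, frames=[3,1,-,-]
Step 3: ref 6 → FAULT, frames=[3,1,6,-]
Step 4: ref 5 → FAULT, frames=[3,1,6,5]
Step 5: ref 1 → HIT, frames=[3,1,6,5]
Step 6: ref 7 → FAULT (evict 1), frames=[3,7,6,5]
Step 7: ref 6 → HIT, frames=[3,7,6,5]
Step 8: ref 3 → HIT, frames=[3,7,6,5]
Step 9: ref 2 → FAULT (evict 3), frames=[2,7,6,5]
Step 10: ref 7 → HIT, frames=[2,7,6,5]
Step 11: ref 7 → HIT, frames=[2,7,6,5]
Total faults: 6

Answer: 6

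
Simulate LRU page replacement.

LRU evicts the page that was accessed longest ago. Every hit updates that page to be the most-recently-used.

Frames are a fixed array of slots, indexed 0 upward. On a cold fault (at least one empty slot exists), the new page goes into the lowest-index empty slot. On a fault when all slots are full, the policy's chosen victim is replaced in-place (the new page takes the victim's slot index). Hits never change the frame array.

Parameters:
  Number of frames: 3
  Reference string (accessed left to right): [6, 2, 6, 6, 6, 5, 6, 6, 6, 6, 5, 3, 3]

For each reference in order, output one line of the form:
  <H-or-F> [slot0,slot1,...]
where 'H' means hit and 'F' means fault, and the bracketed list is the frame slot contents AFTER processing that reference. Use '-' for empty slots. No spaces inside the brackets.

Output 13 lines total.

F [6,-,-]
F [6,2,-]
H [6,2,-]
H [6,2,-]
H [6,2,-]
F [6,2,5]
H [6,2,5]
H [6,2,5]
H [6,2,5]
H [6,2,5]
H [6,2,5]
F [6,3,5]
H [6,3,5]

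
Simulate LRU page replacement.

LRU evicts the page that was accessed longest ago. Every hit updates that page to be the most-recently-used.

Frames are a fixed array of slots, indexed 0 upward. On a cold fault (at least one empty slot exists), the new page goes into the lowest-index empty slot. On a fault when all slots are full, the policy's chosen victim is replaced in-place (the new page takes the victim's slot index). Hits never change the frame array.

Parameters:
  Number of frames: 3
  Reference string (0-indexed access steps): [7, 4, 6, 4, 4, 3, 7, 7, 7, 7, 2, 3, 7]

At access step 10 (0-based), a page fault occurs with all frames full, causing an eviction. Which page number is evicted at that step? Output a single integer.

Answer: 4

Derivation:
Step 0: ref 7 -> FAULT, frames=[7,-,-]
Step 1: ref 4 -> FAULT, frames=[7,4,-]
Step 2: ref 6 -> FAULT, frames=[7,4,6]
Step 3: ref 4 -> HIT, frames=[7,4,6]
Step 4: ref 4 -> HIT, frames=[7,4,6]
Step 5: ref 3 -> FAULT, evict 7, frames=[3,4,6]
Step 6: ref 7 -> FAULT, evict 6, frames=[3,4,7]
Step 7: ref 7 -> HIT, frames=[3,4,7]
Step 8: ref 7 -> HIT, frames=[3,4,7]
Step 9: ref 7 -> HIT, frames=[3,4,7]
Step 10: ref 2 -> FAULT, evict 4, frames=[3,2,7]
At step 10: evicted page 4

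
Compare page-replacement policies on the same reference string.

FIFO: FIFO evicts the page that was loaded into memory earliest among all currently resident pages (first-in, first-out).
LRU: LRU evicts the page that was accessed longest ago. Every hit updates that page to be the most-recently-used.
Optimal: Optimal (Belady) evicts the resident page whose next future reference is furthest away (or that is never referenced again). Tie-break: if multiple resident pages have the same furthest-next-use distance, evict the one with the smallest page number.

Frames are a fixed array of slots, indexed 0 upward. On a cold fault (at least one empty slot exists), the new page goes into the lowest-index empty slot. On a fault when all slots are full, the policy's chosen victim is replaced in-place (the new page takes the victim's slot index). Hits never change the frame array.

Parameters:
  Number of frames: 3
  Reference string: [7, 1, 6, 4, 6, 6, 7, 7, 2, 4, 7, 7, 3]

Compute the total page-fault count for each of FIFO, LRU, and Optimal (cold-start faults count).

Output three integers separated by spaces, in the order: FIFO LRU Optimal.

--- FIFO ---
  step 0: ref 7 -> FAULT, frames=[7,-,-] (faults so far: 1)
  step 1: ref 1 -> FAULT, frames=[7,1,-] (faults so far: 2)
  step 2: ref 6 -> FAULT, frames=[7,1,6] (faults so far: 3)
  step 3: ref 4 -> FAULT, evict 7, frames=[4,1,6] (faults so far: 4)
  step 4: ref 6 -> HIT, frames=[4,1,6] (faults so far: 4)
  step 5: ref 6 -> HIT, frames=[4,1,6] (faults so far: 4)
  step 6: ref 7 -> FAULT, evict 1, frames=[4,7,6] (faults so far: 5)
  step 7: ref 7 -> HIT, frames=[4,7,6] (faults so far: 5)
  step 8: ref 2 -> FAULT, evict 6, frames=[4,7,2] (faults so far: 6)
  step 9: ref 4 -> HIT, frames=[4,7,2] (faults so far: 6)
  step 10: ref 7 -> HIT, frames=[4,7,2] (faults so far: 6)
  step 11: ref 7 -> HIT, frames=[4,7,2] (faults so far: 6)
  step 12: ref 3 -> FAULT, evict 4, frames=[3,7,2] (faults so far: 7)
  FIFO total faults: 7
--- LRU ---
  step 0: ref 7 -> FAULT, frames=[7,-,-] (faults so far: 1)
  step 1: ref 1 -> FAULT, frames=[7,1,-] (faults so far: 2)
  step 2: ref 6 -> FAULT, frames=[7,1,6] (faults so far: 3)
  step 3: ref 4 -> FAULT, evict 7, frames=[4,1,6] (faults so far: 4)
  step 4: ref 6 -> HIT, frames=[4,1,6] (faults so far: 4)
  step 5: ref 6 -> HIT, frames=[4,1,6] (faults so far: 4)
  step 6: ref 7 -> FAULT, evict 1, frames=[4,7,6] (faults so far: 5)
  step 7: ref 7 -> HIT, frames=[4,7,6] (faults so far: 5)
  step 8: ref 2 -> FAULT, evict 4, frames=[2,7,6] (faults so far: 6)
  step 9: ref 4 -> FAULT, evict 6, frames=[2,7,4] (faults so far: 7)
  step 10: ref 7 -> HIT, frames=[2,7,4] (faults so far: 7)
  step 11: ref 7 -> HIT, frames=[2,7,4] (faults so far: 7)
  step 12: ref 3 -> FAULT, evict 2, frames=[3,7,4] (faults so far: 8)
  LRU total faults: 8
--- Optimal ---
  step 0: ref 7 -> FAULT, frames=[7,-,-] (faults so far: 1)
  step 1: ref 1 -> FAULT, frames=[7,1,-] (faults so far: 2)
  step 2: ref 6 -> FAULT, frames=[7,1,6] (faults so far: 3)
  step 3: ref 4 -> FAULT, evict 1, frames=[7,4,6] (faults so far: 4)
  step 4: ref 6 -> HIT, frames=[7,4,6] (faults so far: 4)
  step 5: ref 6 -> HIT, frames=[7,4,6] (faults so far: 4)
  step 6: ref 7 -> HIT, frames=[7,4,6] (faults so far: 4)
  step 7: ref 7 -> HIT, frames=[7,4,6] (faults so far: 4)
  step 8: ref 2 -> FAULT, evict 6, frames=[7,4,2] (faults so far: 5)
  step 9: ref 4 -> HIT, frames=[7,4,2] (faults so far: 5)
  step 10: ref 7 -> HIT, frames=[7,4,2] (faults so far: 5)
  step 11: ref 7 -> HIT, frames=[7,4,2] (faults so far: 5)
  step 12: ref 3 -> FAULT, evict 2, frames=[7,4,3] (faults so far: 6)
  Optimal total faults: 6

Answer: 7 8 6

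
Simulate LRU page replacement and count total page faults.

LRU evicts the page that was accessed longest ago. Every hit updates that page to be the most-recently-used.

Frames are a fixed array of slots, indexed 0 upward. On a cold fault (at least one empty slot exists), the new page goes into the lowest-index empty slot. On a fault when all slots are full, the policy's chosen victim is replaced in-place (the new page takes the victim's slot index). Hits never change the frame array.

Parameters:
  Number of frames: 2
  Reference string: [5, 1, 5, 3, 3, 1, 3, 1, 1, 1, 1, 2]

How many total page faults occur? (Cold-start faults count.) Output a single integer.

Answer: 5

Derivation:
Step 0: ref 5 → FAULT, frames=[5,-]
Step 1: ref 1 → FAULT, frames=[5,1]
Step 2: ref 5 → HIT, frames=[5,1]
Step 3: ref 3 → FAULT (evict 1), frames=[5,3]
Step 4: ref 3 → HIT, frames=[5,3]
Step 5: ref 1 → FAULT (evict 5), frames=[1,3]
Step 6: ref 3 → HIT, frames=[1,3]
Step 7: ref 1 → HIT, frames=[1,3]
Step 8: ref 1 → HIT, frames=[1,3]
Step 9: ref 1 → HIT, frames=[1,3]
Step 10: ref 1 → HIT, frames=[1,3]
Step 11: ref 2 → FAULT (evict 3), frames=[1,2]
Total faults: 5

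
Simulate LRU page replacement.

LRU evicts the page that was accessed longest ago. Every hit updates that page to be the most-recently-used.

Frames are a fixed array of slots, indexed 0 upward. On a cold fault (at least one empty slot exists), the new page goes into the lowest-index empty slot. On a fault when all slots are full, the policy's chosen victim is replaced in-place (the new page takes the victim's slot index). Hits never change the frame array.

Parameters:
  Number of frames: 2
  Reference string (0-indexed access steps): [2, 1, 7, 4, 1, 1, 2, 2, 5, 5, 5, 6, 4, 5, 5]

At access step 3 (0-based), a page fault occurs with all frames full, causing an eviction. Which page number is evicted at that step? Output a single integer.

Answer: 1

Derivation:
Step 0: ref 2 -> FAULT, frames=[2,-]
Step 1: ref 1 -> FAULT, frames=[2,1]
Step 2: ref 7 -> FAULT, evict 2, frames=[7,1]
Step 3: ref 4 -> FAULT, evict 1, frames=[7,4]
At step 3: evicted page 1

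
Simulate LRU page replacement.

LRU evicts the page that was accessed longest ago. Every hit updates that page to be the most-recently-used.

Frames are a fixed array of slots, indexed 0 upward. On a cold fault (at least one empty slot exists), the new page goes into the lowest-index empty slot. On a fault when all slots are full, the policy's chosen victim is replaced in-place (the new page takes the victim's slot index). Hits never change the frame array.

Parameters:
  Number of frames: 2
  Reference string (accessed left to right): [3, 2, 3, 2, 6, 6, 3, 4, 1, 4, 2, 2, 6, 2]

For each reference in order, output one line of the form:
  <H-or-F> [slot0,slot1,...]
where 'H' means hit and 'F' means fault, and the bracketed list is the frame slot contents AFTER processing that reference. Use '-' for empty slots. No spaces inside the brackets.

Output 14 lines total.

F [3,-]
F [3,2]
H [3,2]
H [3,2]
F [6,2]
H [6,2]
F [6,3]
F [4,3]
F [4,1]
H [4,1]
F [4,2]
H [4,2]
F [6,2]
H [6,2]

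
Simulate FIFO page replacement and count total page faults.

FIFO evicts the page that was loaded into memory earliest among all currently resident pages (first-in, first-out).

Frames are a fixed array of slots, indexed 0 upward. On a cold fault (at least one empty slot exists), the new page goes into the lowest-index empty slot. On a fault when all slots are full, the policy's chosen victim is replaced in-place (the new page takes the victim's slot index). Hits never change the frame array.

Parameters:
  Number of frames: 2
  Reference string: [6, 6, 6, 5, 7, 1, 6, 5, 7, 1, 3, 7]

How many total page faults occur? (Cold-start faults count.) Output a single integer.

Step 0: ref 6 → FAULT, frames=[6,-]
Step 1: ref 6 → HIT, frames=[6,-]
Step 2: ref 6 → HIT, frames=[6,-]
Step 3: ref 5 → FAULT, frames=[6,5]
Step 4: ref 7 → FAULT (evict 6), frames=[7,5]
Step 5: ref 1 → FAULT (evict 5), frames=[7,1]
Step 6: ref 6 → FAULT (evict 7), frames=[6,1]
Step 7: ref 5 → FAULT (evict 1), frames=[6,5]
Step 8: ref 7 → FAULT (evict 6), frames=[7,5]
Step 9: ref 1 → FAULT (evict 5), frames=[7,1]
Step 10: ref 3 → FAULT (evict 7), frames=[3,1]
Step 11: ref 7 → FAULT (evict 1), frames=[3,7]
Total faults: 10

Answer: 10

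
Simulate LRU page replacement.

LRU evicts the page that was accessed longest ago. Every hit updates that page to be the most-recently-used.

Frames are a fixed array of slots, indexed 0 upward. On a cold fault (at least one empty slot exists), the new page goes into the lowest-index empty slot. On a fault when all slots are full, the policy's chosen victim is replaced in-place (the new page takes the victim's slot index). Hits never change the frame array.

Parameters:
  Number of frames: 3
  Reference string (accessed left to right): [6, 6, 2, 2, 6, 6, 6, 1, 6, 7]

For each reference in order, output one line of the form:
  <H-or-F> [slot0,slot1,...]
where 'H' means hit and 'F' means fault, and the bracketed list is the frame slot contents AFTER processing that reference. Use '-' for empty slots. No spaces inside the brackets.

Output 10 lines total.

F [6,-,-]
H [6,-,-]
F [6,2,-]
H [6,2,-]
H [6,2,-]
H [6,2,-]
H [6,2,-]
F [6,2,1]
H [6,2,1]
F [6,7,1]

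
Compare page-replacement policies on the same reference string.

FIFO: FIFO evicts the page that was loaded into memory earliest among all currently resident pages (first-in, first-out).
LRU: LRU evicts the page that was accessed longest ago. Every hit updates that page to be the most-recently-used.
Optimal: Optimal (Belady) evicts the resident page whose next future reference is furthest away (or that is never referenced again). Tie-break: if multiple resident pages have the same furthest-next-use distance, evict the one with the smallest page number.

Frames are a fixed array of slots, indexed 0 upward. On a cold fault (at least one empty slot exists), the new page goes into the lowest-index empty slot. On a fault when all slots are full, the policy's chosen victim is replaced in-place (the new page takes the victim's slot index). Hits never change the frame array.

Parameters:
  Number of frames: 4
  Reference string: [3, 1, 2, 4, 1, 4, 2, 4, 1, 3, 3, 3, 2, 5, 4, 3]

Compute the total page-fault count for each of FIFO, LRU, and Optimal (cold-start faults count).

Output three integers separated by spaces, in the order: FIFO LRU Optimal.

--- FIFO ---
  step 0: ref 3 -> FAULT, frames=[3,-,-,-] (faults so far: 1)
  step 1: ref 1 -> FAULT, frames=[3,1,-,-] (faults so far: 2)
  step 2: ref 2 -> FAULT, frames=[3,1,2,-] (faults so far: 3)
  step 3: ref 4 -> FAULT, frames=[3,1,2,4] (faults so far: 4)
  step 4: ref 1 -> HIT, frames=[3,1,2,4] (faults so far: 4)
  step 5: ref 4 -> HIT, frames=[3,1,2,4] (faults so far: 4)
  step 6: ref 2 -> HIT, frames=[3,1,2,4] (faults so far: 4)
  step 7: ref 4 -> HIT, frames=[3,1,2,4] (faults so far: 4)
  step 8: ref 1 -> HIT, frames=[3,1,2,4] (faults so far: 4)
  step 9: ref 3 -> HIT, frames=[3,1,2,4] (faults so far: 4)
  step 10: ref 3 -> HIT, frames=[3,1,2,4] (faults so far: 4)
  step 11: ref 3 -> HIT, frames=[3,1,2,4] (faults so far: 4)
  step 12: ref 2 -> HIT, frames=[3,1,2,4] (faults so far: 4)
  step 13: ref 5 -> FAULT, evict 3, frames=[5,1,2,4] (faults so far: 5)
  step 14: ref 4 -> HIT, frames=[5,1,2,4] (faults so far: 5)
  step 15: ref 3 -> FAULT, evict 1, frames=[5,3,2,4] (faults so far: 6)
  FIFO total faults: 6
--- LRU ---
  step 0: ref 3 -> FAULT, frames=[3,-,-,-] (faults so far: 1)
  step 1: ref 1 -> FAULT, frames=[3,1,-,-] (faults so far: 2)
  step 2: ref 2 -> FAULT, frames=[3,1,2,-] (faults so far: 3)
  step 3: ref 4 -> FAULT, frames=[3,1,2,4] (faults so far: 4)
  step 4: ref 1 -> HIT, frames=[3,1,2,4] (faults so far: 4)
  step 5: ref 4 -> HIT, frames=[3,1,2,4] (faults so far: 4)
  step 6: ref 2 -> HIT, frames=[3,1,2,4] (faults so far: 4)
  step 7: ref 4 -> HIT, frames=[3,1,2,4] (faults so far: 4)
  step 8: ref 1 -> HIT, frames=[3,1,2,4] (faults so far: 4)
  step 9: ref 3 -> HIT, frames=[3,1,2,4] (faults so far: 4)
  step 10: ref 3 -> HIT, frames=[3,1,2,4] (faults so far: 4)
  step 11: ref 3 -> HIT, frames=[3,1,2,4] (faults so far: 4)
  step 12: ref 2 -> HIT, frames=[3,1,2,4] (faults so far: 4)
  step 13: ref 5 -> FAULT, evict 4, frames=[3,1,2,5] (faults so far: 5)
  step 14: ref 4 -> FAULT, evict 1, frames=[3,4,2,5] (faults so far: 6)
  step 15: ref 3 -> HIT, frames=[3,4,2,5] (faults so far: 6)
  LRU total faults: 6
--- Optimal ---
  step 0: ref 3 -> FAULT, frames=[3,-,-,-] (faults so far: 1)
  step 1: ref 1 -> FAULT, frames=[3,1,-,-] (faults so far: 2)
  step 2: ref 2 -> FAULT, frames=[3,1,2,-] (faults so far: 3)
  step 3: ref 4 -> FAULT, frames=[3,1,2,4] (faults so far: 4)
  step 4: ref 1 -> HIT, frames=[3,1,2,4] (faults so far: 4)
  step 5: ref 4 -> HIT, frames=[3,1,2,4] (faults so far: 4)
  step 6: ref 2 -> HIT, frames=[3,1,2,4] (faults so far: 4)
  step 7: ref 4 -> HIT, frames=[3,1,2,4] (faults so far: 4)
  step 8: ref 1 -> HIT, frames=[3,1,2,4] (faults so far: 4)
  step 9: ref 3 -> HIT, frames=[3,1,2,4] (faults so far: 4)
  step 10: ref 3 -> HIT, frames=[3,1,2,4] (faults so far: 4)
  step 11: ref 3 -> HIT, frames=[3,1,2,4] (faults so far: 4)
  step 12: ref 2 -> HIT, frames=[3,1,2,4] (faults so far: 4)
  step 13: ref 5 -> FAULT, evict 1, frames=[3,5,2,4] (faults so far: 5)
  step 14: ref 4 -> HIT, frames=[3,5,2,4] (faults so far: 5)
  step 15: ref 3 -> HIT, frames=[3,5,2,4] (faults so far: 5)
  Optimal total faults: 5

Answer: 6 6 5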